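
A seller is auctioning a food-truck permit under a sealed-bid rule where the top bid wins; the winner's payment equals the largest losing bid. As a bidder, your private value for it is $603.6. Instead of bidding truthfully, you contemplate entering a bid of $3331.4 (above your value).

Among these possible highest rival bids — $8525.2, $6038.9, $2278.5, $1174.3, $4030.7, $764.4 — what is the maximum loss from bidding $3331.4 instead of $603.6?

$1674.9

$8525.2: same outcome either way → loss $0.
$6038.9: same outcome either way → loss $0.
$2278.5: truthful gives $0, deviation gives −$1674.9 → loss $1674.9.
$1174.3: truthful gives $0, deviation gives −$570.7 → loss $570.7.
$4030.7: same outcome either way → loss $0.
$764.4: truthful gives $0, deviation gives −$160.8 → loss $160.8.
Maximum loss: $1674.9.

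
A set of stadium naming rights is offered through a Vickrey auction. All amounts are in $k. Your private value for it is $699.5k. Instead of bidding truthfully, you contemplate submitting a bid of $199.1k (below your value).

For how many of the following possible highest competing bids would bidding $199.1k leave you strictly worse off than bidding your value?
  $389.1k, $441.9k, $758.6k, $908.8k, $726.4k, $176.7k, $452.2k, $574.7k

4

The deviation hurts exactly when the highest competing bid lies strictly between $199.1k and $699.5k — underbidding then forfeits a profitable win.
$389.1k: inside the interval → strictly worse (loss $310.4k).
$441.9k: inside the interval → strictly worse (loss $257.6k).
$758.6k: above both → same outcome either way.
$908.8k: above both → same outcome either way.
$726.4k: above both → same outcome either way.
$176.7k: below both → same outcome either way.
$452.2k: inside the interval → strictly worse (loss $247.3k).
$574.7k: inside the interval → strictly worse (loss $124.8k).
Count: 4.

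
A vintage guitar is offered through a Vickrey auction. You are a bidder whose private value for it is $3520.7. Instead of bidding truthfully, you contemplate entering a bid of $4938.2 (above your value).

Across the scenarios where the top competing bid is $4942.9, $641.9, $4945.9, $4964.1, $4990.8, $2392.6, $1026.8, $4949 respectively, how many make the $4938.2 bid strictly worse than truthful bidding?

The deviation hurts exactly when the highest competing bid lies strictly between $3520.7 and $4938.2 — overbidding then wins at a price above your value.
$4942.9: above both → same outcome either way.
$641.9: below both → same outcome either way.
$4945.9: above both → same outcome either way.
$4964.1: above both → same outcome either way.
$4990.8: above both → same outcome either way.
$2392.6: below both → same outcome either way.
$1026.8: below both → same outcome either way.
$4949: above both → same outcome either way.
Count: 0.

0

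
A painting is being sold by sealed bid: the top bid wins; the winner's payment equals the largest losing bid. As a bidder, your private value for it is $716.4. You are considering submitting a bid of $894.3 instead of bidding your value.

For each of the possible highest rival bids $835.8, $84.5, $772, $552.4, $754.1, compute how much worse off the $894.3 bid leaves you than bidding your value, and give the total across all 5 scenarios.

$212.7

The deviation costs you only when the competing bid falls strictly between $716.4 and $894.3; elsewhere both bids give the same outcome.
$835.8: truthful payoff $0, deviation payoff −$119.4 → loss $119.4.
$84.5: outcomes coincide → loss $0.
$772: truthful payoff $0, deviation payoff −$55.6 → loss $55.6.
$552.4: outcomes coincide → loss $0.
$754.1: truthful payoff $0, deviation payoff −$37.7 → loss $37.7.
Total loss = $119.4 + $55.6 + $37.7 = $212.7.
Because the price is fixed by the runner-up's bid, deviating from your value can only change a good outcome into a bad one — never the reverse.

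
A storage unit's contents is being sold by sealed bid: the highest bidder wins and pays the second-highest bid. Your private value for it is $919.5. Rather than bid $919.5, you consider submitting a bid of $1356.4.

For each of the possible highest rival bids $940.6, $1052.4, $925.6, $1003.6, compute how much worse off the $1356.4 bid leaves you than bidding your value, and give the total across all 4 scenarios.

The deviation costs you only when the competing bid falls strictly between $919.5 and $1356.4; elsewhere both bids give the same outcome.
$940.6: truthful payoff $0, deviation payoff −$21.1 → loss $21.1.
$1052.4: truthful payoff $0, deviation payoff −$132.9 → loss $132.9.
$925.6: truthful payoff $0, deviation payoff −$6.1 → loss $6.1.
$1003.6: truthful payoff $0, deviation payoff −$84.1 → loss $84.1.
Total loss = $21.1 + $132.9 + $6.1 + $84.1 = $244.2.

$244.2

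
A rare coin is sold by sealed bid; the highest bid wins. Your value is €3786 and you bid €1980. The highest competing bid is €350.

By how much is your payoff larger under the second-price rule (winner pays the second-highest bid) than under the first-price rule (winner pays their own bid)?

€1630

You have the highest bid, so you win under either rule.
Second-price: pay €350 → payoff €3436.
First-price: pay your own bid €1980 → payoff €1806.
Difference = €3436 − (€1806) = €1630.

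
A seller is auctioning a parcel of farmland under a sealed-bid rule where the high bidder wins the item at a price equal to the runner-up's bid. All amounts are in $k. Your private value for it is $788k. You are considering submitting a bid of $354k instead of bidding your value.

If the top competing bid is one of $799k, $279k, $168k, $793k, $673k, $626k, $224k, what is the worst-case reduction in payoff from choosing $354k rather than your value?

$799k: same outcome either way → loss $0k.
$279k: same outcome either way → loss $0k.
$168k: same outcome either way → loss $0k.
$793k: same outcome either way → loss $0k.
$673k: truthful gives $115k, deviation gives $0k → loss $115k.
$626k: truthful gives $162k, deviation gives $0k → loss $162k.
$224k: same outcome either way → loss $0k.
Maximum loss: $162k.

$162k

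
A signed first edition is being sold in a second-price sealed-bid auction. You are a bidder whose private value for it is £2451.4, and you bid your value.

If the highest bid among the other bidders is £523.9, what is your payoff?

Your bid £2451.4 exceeds the highest competing bid £523.9, so you win.
In a second-price auction the winner pays the second-highest bid, £523.9.
Payoff = value − price = £2451.4 − £523.9 = £1927.5.

£1927.5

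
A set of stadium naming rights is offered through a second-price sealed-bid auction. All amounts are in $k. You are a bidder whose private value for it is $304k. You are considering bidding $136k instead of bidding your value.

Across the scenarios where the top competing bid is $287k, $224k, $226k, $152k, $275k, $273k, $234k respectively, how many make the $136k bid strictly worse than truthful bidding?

The deviation hurts exactly when the highest competing bid lies strictly between $136k and $304k — underbidding then forfeits a profitable win.
$287k: inside the interval → strictly worse (loss $17k).
$224k: inside the interval → strictly worse (loss $80k).
$226k: inside the interval → strictly worse (loss $78k).
$152k: inside the interval → strictly worse (loss $152k).
$275k: inside the interval → strictly worse (loss $29k).
$273k: inside the interval → strictly worse (loss $31k).
$234k: inside the interval → strictly worse (loss $70k).
Count: 7.

7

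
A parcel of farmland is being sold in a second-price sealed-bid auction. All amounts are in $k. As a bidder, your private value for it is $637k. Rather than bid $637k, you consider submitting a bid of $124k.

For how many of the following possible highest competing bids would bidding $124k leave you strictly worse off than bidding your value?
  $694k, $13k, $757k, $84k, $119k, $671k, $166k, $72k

The deviation hurts exactly when the highest competing bid lies strictly between $124k and $637k — underbidding then forfeits a profitable win.
$694k: above both → same outcome either way.
$13k: below both → same outcome either way.
$757k: above both → same outcome either way.
$84k: below both → same outcome either way.
$119k: below both → same outcome either way.
$671k: above both → same outcome either way.
$166k: inside the interval → strictly worse (loss $471k).
$72k: below both → same outcome either way.
Count: 1.

1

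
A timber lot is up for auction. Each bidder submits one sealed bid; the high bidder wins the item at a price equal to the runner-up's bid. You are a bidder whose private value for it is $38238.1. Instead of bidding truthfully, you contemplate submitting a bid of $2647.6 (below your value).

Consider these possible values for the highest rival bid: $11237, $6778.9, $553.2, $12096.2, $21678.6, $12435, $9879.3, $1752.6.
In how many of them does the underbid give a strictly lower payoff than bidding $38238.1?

The deviation hurts exactly when the highest competing bid lies strictly between $2647.6 and $38238.1 — underbidding then forfeits a profitable win.
$11237: inside the interval → strictly worse (loss $27001.1).
$6778.9: inside the interval → strictly worse (loss $31459.2).
$553.2: below both → same outcome either way.
$12096.2: inside the interval → strictly worse (loss $26141.9).
$21678.6: inside the interval → strictly worse (loss $16559.5).
$12435: inside the interval → strictly worse (loss $25803.1).
$9879.3: inside the interval → strictly worse (loss $28358.8).
$1752.6: below both → same outcome either way.
Count: 6.

6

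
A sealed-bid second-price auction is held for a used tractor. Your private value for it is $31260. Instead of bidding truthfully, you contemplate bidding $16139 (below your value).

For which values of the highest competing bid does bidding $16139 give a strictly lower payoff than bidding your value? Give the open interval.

If the competing bid is below $16139, both bids win at the same price — no difference.
If it is above $31260, both bids lose — no difference.
If it lies strictly between $16139 and $31260, bidding your value wins at a price below your value (positive payoff) while bidding $16139 loses (payoff 0).
So the deviation strictly hurts on the open interval ($16139, $31260).

($16139, $31260)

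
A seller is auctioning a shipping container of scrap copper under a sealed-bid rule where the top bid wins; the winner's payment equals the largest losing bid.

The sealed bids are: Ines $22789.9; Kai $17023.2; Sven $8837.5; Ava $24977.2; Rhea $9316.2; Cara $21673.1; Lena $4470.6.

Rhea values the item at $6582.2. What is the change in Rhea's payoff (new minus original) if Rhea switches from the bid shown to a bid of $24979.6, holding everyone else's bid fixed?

The highest bid among the other bidders is $24977.2; Rhea's bid doesn't change that.
Original bid $9316.2: Rhea is not highest (top rival bid is $24977.2); payoff $0.
Alternative bid $24979.6: Rhea is highest, pays the top rival bid $24977.2; payoff $6582.2 − $24977.2 = −$18395.
Change in payoff = −$18395 − ($0) = −$18395.

−$18395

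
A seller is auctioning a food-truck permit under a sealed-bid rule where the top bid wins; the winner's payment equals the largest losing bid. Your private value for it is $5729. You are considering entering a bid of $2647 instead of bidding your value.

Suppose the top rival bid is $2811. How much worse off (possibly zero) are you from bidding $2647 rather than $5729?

$2918

Bidding your value $5729: you win (since $5729 > $2811) and pay $2811. Payoff $2918.
Bidding $2647: you lose. Payoff $0.
The competing bid $2811 lies between your shaded bid and your value, so underbidding forfeits an item you could have won at a profitable price.
Loss from deviating = $2918 − ($0) = $2918.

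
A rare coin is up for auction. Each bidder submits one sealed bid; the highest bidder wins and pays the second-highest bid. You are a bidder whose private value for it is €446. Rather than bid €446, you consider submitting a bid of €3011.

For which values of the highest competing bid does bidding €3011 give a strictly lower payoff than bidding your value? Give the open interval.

If the competing bid is below €446, both bids win at the same price — no difference.
If it is above €3011, both bids lose — no difference.
If it lies strictly between €446 and €3011, bidding your value loses (payoff 0) while bidding €3011 wins at a price above your value (payoff negative).
So the deviation strictly hurts on the open interval (€446, €3011).

(€446, €3011)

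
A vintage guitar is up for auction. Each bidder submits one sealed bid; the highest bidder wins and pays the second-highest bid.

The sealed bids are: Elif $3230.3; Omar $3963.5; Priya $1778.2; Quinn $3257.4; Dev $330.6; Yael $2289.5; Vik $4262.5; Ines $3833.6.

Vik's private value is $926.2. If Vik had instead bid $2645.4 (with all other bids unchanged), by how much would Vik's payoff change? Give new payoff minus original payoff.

The highest bid among the other bidders is $3963.5; Vik's bid doesn't change that.
Original bid $4262.5: Vik is highest, pays the top rival bid $3963.5; payoff $926.2 − $3963.5 = −$3037.3.
Alternative bid $2645.4: Vik is not highest (top rival bid is $3963.5); payoff $0.
Change in payoff = $0 − (−$3037.3) = $3037.3.

$3037.3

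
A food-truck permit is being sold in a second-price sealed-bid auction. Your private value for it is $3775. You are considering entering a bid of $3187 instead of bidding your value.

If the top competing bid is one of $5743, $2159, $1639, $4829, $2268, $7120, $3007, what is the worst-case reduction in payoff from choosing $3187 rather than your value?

$0

$5743: same outcome either way → loss $0.
$2159: same outcome either way → loss $0.
$1639: same outcome either way → loss $0.
$4829: same outcome either way → loss $0.
$2268: same outcome either way → loss $0.
$7120: same outcome either way → loss $0.
$3007: same outcome either way → loss $0.
Maximum loss: $0.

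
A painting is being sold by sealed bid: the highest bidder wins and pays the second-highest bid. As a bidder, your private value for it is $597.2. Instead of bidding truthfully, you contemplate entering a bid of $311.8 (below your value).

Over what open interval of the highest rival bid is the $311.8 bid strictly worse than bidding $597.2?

If the competing bid is below $311.8, both bids win at the same price — no difference.
If it is above $597.2, both bids lose — no difference.
If it lies strictly between $311.8 and $597.2, bidding your value wins at a price below your value (positive payoff) while bidding $311.8 loses (payoff 0).
So the deviation strictly hurts on the open interval ($311.8, $597.2).
In a second-price auction your bid sets only whether you win, not what you pay, so bidding your true value is weakly dominant.

($311.8, $597.2)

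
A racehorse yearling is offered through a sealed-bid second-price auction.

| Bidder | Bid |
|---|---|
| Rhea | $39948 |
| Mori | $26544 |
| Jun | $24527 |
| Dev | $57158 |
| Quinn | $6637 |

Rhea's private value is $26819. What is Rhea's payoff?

$0

Highest bid: Dev at $57158, so Dev wins.
Second-highest bid: Rhea at $39948 — that is the price the winner pays.
Rhea did not win, so Rhea pays nothing and receives nothing: payoff $0.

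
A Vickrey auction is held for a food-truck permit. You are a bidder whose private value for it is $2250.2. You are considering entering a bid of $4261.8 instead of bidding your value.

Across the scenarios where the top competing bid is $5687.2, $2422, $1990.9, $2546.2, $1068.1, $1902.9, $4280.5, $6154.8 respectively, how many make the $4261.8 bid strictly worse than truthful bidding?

2

The deviation hurts exactly when the highest competing bid lies strictly between $2250.2 and $4261.8 — overbidding then wins at a price above your value.
$5687.2: above both → same outcome either way.
$2422: inside the interval → strictly worse (loss $171.8).
$1990.9: below both → same outcome either way.
$2546.2: inside the interval → strictly worse (loss $296).
$1068.1: below both → same outcome either way.
$1902.9: below both → same outcome either way.
$4280.5: above both → same outcome either way.
$6154.8: above both → same outcome either way.
Count: 2.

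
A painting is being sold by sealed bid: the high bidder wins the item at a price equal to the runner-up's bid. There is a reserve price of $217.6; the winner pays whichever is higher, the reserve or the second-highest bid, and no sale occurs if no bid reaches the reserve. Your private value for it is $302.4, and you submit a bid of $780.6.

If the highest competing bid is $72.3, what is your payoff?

Your bid $780.6 is the highest and exceeds the reserve.
Price = max(second-highest bid, reserve) = max($72.3, $217.6) = $217.6.
Payoff = $302.4 − $217.6 = $84.8.

$84.8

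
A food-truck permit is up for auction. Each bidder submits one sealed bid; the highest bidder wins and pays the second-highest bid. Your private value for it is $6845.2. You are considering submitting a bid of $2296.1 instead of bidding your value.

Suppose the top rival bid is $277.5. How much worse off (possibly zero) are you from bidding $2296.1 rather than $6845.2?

Bidding your value $6845.2: you win (since $6845.2 > $277.5) and pay $277.5. Payoff $6567.7.
Bidding $2296.1: you win and pay $277.5. Payoff $6845.2 − $277.5 = $6567.7.
Difference = $6567.7 − $6567.7 = $0; both bids lead to the same outcome because the competing bid is below both your value and your alternative bid.

$0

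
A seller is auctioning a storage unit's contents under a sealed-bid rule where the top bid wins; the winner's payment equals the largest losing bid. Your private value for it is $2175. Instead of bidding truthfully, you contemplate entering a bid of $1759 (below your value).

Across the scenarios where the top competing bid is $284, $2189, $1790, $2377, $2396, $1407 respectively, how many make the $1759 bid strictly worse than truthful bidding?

The deviation hurts exactly when the highest competing bid lies strictly between $1759 and $2175 — underbidding then forfeits a profitable win.
$284: below both → same outcome either way.
$2189: above both → same outcome either way.
$1790: inside the interval → strictly worse (loss $385).
$2377: above both → same outcome either way.
$2396: above both → same outcome either way.
$1407: below both → same outcome either way.
Count: 1.

1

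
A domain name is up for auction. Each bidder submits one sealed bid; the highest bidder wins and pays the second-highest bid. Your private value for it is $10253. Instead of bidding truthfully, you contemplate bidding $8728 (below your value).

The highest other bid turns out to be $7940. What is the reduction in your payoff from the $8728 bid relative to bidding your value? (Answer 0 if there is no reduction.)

$0

Bidding your value $10253: you win (since $10253 > $7940) and pay $7940. Payoff $2313.
Bidding $8728: you win and pay $7940. Payoff $10253 − $7940 = $2313.
Difference = $2313 − $2313 = $0; both bids lead to the same outcome because the competing bid is below both your value and your alternative bid.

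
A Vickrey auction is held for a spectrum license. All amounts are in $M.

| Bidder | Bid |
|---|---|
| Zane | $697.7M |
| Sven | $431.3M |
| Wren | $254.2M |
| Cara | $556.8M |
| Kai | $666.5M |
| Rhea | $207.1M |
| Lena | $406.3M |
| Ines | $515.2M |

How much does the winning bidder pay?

Highest bid: Zane at $697.7M, so Zane wins.
Second-highest bid: Kai at $666.5M — that is the price the winner pays.

$666.5M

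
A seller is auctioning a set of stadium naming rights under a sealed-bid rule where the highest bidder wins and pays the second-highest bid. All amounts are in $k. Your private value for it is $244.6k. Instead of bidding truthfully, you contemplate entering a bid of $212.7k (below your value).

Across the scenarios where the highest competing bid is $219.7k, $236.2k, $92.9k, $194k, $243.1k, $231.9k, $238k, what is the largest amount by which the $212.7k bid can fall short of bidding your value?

$219.7k: truthful gives $24.9k, deviation gives $0k → loss $24.9k.
$236.2k: truthful gives $8.4k, deviation gives $0k → loss $8.4k.
$92.9k: same outcome either way → loss $0k.
$194k: same outcome either way → loss $0k.
$243.1k: truthful gives $1.5k, deviation gives $0k → loss $1.5k.
$231.9k: truthful gives $12.7k, deviation gives $0k → loss $12.7k.
$238k: truthful gives $6.6k, deviation gives $0k → loss $6.6k.
Maximum loss: $24.9k.

$24.9k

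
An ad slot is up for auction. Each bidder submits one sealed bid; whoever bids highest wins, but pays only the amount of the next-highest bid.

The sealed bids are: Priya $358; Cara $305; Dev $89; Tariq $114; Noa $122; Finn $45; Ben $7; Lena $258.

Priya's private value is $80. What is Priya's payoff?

−$225

Highest bid: Priya at $358, so Priya wins.
Second-highest bid: Cara at $305 — that is the price the winner pays.
Priya's payoff = value − price = $80 − $305 = −$225.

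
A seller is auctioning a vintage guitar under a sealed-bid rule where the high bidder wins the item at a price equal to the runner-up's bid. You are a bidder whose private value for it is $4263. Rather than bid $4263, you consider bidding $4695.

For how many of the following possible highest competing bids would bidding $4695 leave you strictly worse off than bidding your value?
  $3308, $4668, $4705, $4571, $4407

The deviation hurts exactly when the highest competing bid lies strictly between $4263 and $4695 — overbidding then wins at a price above your value.
$3308: below both → same outcome either way.
$4668: inside the interval → strictly worse (loss $405).
$4705: above both → same outcome either way.
$4571: inside the interval → strictly worse (loss $308).
$4407: inside the interval → strictly worse (loss $144).
Count: 3.

3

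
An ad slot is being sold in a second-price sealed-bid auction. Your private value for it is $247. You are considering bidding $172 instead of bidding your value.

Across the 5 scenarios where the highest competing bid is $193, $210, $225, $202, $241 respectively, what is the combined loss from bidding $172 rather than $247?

$164

The deviation costs you only when the competing bid falls strictly between $172 and $247; elsewhere both bids give the same outcome.
$193: truthful payoff $54, deviation payoff $0 → loss $54.
$210: truthful payoff $37, deviation payoff $0 → loss $37.
$225: truthful payoff $22, deviation payoff $0 → loss $22.
$202: truthful payoff $45, deviation payoff $0 → loss $45.
$241: truthful payoff $6, deviation payoff $0 → loss $6.
Total loss = $54 + $37 + $22 + $45 + $6 = $164.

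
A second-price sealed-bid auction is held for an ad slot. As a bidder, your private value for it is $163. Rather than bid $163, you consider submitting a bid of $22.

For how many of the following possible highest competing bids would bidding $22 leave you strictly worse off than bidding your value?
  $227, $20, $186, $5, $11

0

The deviation hurts exactly when the highest competing bid lies strictly between $22 and $163 — underbidding then forfeits a profitable win.
$227: above both → same outcome either way.
$20: below both → same outcome either way.
$186: above both → same outcome either way.
$5: below both → same outcome either way.
$11: below both → same outcome either way.
Count: 0.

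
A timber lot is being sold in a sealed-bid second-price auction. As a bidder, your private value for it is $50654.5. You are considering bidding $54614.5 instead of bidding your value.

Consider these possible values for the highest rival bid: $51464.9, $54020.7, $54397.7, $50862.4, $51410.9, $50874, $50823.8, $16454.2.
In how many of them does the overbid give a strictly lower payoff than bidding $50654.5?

The deviation hurts exactly when the highest competing bid lies strictly between $50654.5 and $54614.5 — overbidding then wins at a price above your value.
$51464.9: inside the interval → strictly worse (loss $810.4).
$54020.7: inside the interval → strictly worse (loss $3366.2).
$54397.7: inside the interval → strictly worse (loss $3743.2).
$50862.4: inside the interval → strictly worse (loss $207.9).
$51410.9: inside the interval → strictly worse (loss $756.4).
$50874: inside the interval → strictly worse (loss $219.5).
$50823.8: inside the interval → strictly worse (loss $169.3).
$16454.2: below both → same outcome either way.
Count: 7.

7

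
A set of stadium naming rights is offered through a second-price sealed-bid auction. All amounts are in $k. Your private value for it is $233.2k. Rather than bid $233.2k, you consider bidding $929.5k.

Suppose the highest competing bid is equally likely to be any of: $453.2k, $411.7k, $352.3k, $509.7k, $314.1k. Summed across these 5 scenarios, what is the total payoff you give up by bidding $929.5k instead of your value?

$875k

The deviation costs you only when the competing bid falls strictly between $233.2k and $929.5k; elsewhere both bids give the same outcome.
$453.2k: truthful payoff $0k, deviation payoff −$220k → loss $220k.
$411.7k: truthful payoff $0k, deviation payoff −$178.5k → loss $178.5k.
$352.3k: truthful payoff $0k, deviation payoff −$119.1k → loss $119.1k.
$509.7k: truthful payoff $0k, deviation payoff −$276.5k → loss $276.5k.
$314.1k: truthful payoff $0k, deviation payoff −$80.9k → loss $80.9k.
Total loss = $220k + $178.5k + $119.1k + $276.5k + $80.9k = $875k.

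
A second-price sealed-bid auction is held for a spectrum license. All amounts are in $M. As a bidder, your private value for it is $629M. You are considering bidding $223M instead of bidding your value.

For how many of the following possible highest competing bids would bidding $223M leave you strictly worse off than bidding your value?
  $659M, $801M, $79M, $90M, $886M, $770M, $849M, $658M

0

The deviation hurts exactly when the highest competing bid lies strictly between $223M and $629M — underbidding then forfeits a profitable win.
$659M: above both → same outcome either way.
$801M: above both → same outcome either way.
$79M: below both → same outcome either way.
$90M: below both → same outcome either way.
$886M: above both → same outcome either way.
$770M: above both → same outcome either way.
$849M: above both → same outcome either way.
$658M: above both → same outcome either way.
Count: 0.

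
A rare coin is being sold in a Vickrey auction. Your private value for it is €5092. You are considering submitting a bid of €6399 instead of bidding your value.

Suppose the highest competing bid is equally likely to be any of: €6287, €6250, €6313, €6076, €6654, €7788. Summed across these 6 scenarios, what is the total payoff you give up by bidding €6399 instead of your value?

The deviation costs you only when the competing bid falls strictly between €5092 and €6399; elsewhere both bids give the same outcome.
€6287: truthful payoff €0, deviation payoff −€1195 → loss €1195.
€6250: truthful payoff €0, deviation payoff −€1158 → loss €1158.
€6313: truthful payoff €0, deviation payoff −€1221 → loss €1221.
€6076: truthful payoff €0, deviation payoff −€984 → loss €984.
€6654: outcomes coincide → loss €0.
€7788: outcomes coincide → loss €0.
Total loss = €1195 + €1158 + €1221 + €984 = €4558.
Truthful bidding weakly dominates here: raising your bid can only win items priced above your value, and lowering it can only forfeit items priced below.

€4558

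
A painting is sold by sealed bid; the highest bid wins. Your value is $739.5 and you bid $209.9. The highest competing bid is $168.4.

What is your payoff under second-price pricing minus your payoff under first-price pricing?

$41.5

You have the highest bid, so you win under either rule.
Second-price: pay $168.4 → payoff $571.1.
First-price: pay your own bid $209.9 → payoff $529.6.
Difference = $571.1 − ($529.6) = $41.5.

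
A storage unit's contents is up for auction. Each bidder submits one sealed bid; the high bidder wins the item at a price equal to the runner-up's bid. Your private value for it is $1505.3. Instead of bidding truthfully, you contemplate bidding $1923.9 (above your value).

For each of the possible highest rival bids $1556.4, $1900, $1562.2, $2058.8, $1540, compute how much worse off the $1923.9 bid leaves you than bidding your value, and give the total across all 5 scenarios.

$537.4

The deviation costs you only when the competing bid falls strictly between $1505.3 and $1923.9; elsewhere both bids give the same outcome.
$1556.4: truthful payoff $0, deviation payoff −$51.1 → loss $51.1.
$1900: truthful payoff $0, deviation payoff −$394.7 → loss $394.7.
$1562.2: truthful payoff $0, deviation payoff −$56.9 → loss $56.9.
$2058.8: outcomes coincide → loss $0.
$1540: truthful payoff $0, deviation payoff −$34.7 → loss $34.7.
Total loss = $51.1 + $394.7 + $56.9 + $34.7 = $537.4.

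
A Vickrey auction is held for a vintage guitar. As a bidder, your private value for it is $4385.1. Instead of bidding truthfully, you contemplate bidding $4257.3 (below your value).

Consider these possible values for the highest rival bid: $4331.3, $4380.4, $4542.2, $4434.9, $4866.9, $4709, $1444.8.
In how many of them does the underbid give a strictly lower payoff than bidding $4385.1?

2

The deviation hurts exactly when the highest competing bid lies strictly between $4257.3 and $4385.1 — underbidding then forfeits a profitable win.
$4331.3: inside the interval → strictly worse (loss $53.8).
$4380.4: inside the interval → strictly worse (loss $4.7).
$4542.2: above both → same outcome either way.
$4434.9: above both → same outcome either way.
$4866.9: above both → same outcome either way.
$4709: above both → same outcome either way.
$1444.8: below both → same outcome either way.
Count: 2.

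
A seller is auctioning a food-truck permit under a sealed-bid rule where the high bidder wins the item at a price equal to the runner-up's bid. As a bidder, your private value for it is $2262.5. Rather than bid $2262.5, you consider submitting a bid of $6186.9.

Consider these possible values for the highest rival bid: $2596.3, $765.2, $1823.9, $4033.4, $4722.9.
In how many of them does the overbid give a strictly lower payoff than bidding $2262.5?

3

The deviation hurts exactly when the highest competing bid lies strictly between $2262.5 and $6186.9 — overbidding then wins at a price above your value.
$2596.3: inside the interval → strictly worse (loss $333.8).
$765.2: below both → same outcome either way.
$1823.9: below both → same outcome either way.
$4033.4: inside the interval → strictly worse (loss $1770.9).
$4722.9: inside the interval → strictly worse (loss $2460.4).
Count: 3.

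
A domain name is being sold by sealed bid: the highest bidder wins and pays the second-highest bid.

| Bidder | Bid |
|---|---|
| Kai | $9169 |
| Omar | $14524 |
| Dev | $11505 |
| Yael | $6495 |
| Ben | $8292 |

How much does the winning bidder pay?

$11505

Highest bid: Omar at $14524, so Omar wins.
Second-highest bid: Dev at $11505 — that is the price the winner pays.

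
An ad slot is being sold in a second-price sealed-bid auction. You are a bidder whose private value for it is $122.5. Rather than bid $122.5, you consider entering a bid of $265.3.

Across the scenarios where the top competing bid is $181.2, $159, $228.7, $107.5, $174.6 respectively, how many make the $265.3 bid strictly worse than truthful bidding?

4

The deviation hurts exactly when the highest competing bid lies strictly between $122.5 and $265.3 — overbidding then wins at a price above your value.
$181.2: inside the interval → strictly worse (loss $58.7).
$159: inside the interval → strictly worse (loss $36.5).
$228.7: inside the interval → strictly worse (loss $106.2).
$107.5: below both → same outcome either way.
$174.6: inside the interval → strictly worse (loss $52.1).
Count: 4.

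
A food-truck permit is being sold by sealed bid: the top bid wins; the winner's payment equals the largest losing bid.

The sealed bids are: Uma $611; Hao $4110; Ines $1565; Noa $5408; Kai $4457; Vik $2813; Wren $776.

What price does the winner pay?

Highest bid: Noa at $5408, so Noa wins.
Second-highest bid: Kai at $4457 — that is the price the winner pays.

$4457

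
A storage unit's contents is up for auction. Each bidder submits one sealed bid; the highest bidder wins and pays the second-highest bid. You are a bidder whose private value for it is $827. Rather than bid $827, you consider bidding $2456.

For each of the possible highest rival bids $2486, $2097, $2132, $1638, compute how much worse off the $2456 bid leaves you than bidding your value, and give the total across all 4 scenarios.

$3386

The deviation costs you only when the competing bid falls strictly between $827 and $2456; elsewhere both bids give the same outcome.
$2486: outcomes coincide → loss $0.
$2097: truthful payoff $0, deviation payoff −$1270 → loss $1270.
$2132: truthful payoff $0, deviation payoff −$1305 → loss $1305.
$1638: truthful payoff $0, deviation payoff −$811 → loss $811.
Total loss = $1270 + $1305 + $811 = $3386.
Because the price is fixed by the runner-up's bid, deviating from your value can only change a good outcome into a bad one — never the reverse.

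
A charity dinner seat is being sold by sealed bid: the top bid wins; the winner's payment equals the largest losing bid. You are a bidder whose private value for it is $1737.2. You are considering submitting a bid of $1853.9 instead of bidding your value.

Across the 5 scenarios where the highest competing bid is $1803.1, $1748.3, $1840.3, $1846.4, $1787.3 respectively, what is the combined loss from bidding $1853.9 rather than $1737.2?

$339.4

The deviation costs you only when the competing bid falls strictly between $1737.2 and $1853.9; elsewhere both bids give the same outcome.
$1803.1: truthful payoff $0, deviation payoff −$65.9 → loss $65.9.
$1748.3: truthful payoff $0, deviation payoff −$11.1 → loss $11.1.
$1840.3: truthful payoff $0, deviation payoff −$103.1 → loss $103.1.
$1846.4: truthful payoff $0, deviation payoff −$109.2 → loss $109.2.
$1787.3: truthful payoff $0, deviation payoff −$50.1 → loss $50.1.
Total loss = $65.9 + $11.1 + $103.1 + $109.2 + $50.1 = $339.4.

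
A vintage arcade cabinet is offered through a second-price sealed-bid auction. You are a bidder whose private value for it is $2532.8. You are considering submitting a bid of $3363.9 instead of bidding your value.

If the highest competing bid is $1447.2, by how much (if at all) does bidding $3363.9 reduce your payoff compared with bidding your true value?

Bidding your value $2532.8: you win (since $2532.8 > $1447.2) and pay $1447.2. Payoff $1085.6.
Bidding $3363.9: you win and pay $1447.2. Payoff $2532.8 − $1447.2 = $1085.6.
Difference = $1085.6 − $1085.6 = $0; both bids lead to the same outcome because the competing bid is below both your value and your alternative bid.
In a second-price auction your bid sets only whether you win, not what you pay, so bidding your true value is weakly dominant.

$0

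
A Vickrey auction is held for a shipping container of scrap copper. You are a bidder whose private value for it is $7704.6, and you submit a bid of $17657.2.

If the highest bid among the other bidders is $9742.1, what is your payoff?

−$2037.5

Your bid $17657.2 exceeds the highest competing bid $9742.1, so you win.
In a second-price auction the winner pays the second-highest bid, $9742.1.
Payoff = value − price = $7704.6 − $9742.1 = −$2037.5.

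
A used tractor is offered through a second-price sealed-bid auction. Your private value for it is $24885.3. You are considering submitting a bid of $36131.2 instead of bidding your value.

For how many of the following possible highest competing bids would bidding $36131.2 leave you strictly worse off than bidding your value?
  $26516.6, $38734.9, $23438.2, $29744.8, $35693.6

The deviation hurts exactly when the highest competing bid lies strictly between $24885.3 and $36131.2 — overbidding then wins at a price above your value.
$26516.6: inside the interval → strictly worse (loss $1631.3).
$38734.9: above both → same outcome either way.
$23438.2: below both → same outcome either way.
$29744.8: inside the interval → strictly worse (loss $4859.5).
$35693.6: inside the interval → strictly worse (loss $10808.3).
Count: 3.

3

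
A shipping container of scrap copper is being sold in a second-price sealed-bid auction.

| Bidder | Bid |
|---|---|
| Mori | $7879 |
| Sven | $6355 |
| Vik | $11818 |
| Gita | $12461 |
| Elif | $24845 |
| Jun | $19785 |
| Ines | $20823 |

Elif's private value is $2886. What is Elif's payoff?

−$17937

Highest bid: Elif at $24845, so Elif wins.
Second-highest bid: Ines at $20823 — that is the price the winner pays.
Elif's payoff = value − price = $2886 − $20823 = −$17937.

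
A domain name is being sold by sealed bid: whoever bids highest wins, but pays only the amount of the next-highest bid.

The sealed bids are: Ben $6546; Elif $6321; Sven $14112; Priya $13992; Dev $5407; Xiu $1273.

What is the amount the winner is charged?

Highest bid: Sven at $14112, so Sven wins.
Second-highest bid: Priya at $13992 — that is the price the winner pays.

$13992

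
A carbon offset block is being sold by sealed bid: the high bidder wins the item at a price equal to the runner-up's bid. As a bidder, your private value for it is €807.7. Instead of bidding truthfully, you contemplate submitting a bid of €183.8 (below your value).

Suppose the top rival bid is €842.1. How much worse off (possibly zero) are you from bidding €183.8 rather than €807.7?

Bidding your value €807.7: you lose (since €807.7 < €842.1). Payoff €0.
Bidding €183.8: you lose. Payoff €0.
Difference = €0 − €0 = €0; both bids lead to the same outcome because the competing bid is above both your value and your alternative bid.

€0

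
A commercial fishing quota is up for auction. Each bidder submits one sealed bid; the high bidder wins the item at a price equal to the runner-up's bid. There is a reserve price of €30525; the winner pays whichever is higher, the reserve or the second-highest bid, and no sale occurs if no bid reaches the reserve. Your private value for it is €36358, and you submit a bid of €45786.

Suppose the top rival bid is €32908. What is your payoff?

Your bid €45786 is the highest and exceeds the reserve.
Price = max(second-highest bid, reserve) = max(€32908, €30525) = €32908.
Payoff = €36358 − €32908 = €3450.

€3450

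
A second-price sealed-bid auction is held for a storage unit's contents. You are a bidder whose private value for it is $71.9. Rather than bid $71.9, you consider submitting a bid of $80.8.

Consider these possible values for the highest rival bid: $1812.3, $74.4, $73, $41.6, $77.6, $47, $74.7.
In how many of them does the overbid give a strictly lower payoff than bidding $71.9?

4

The deviation hurts exactly when the highest competing bid lies strictly between $71.9 and $80.8 — overbidding then wins at a price above your value.
$1812.3: above both → same outcome either way.
$74.4: inside the interval → strictly worse (loss $2.5).
$73: inside the interval → strictly worse (loss $1.1).
$41.6: below both → same outcome either way.
$77.6: inside the interval → strictly worse (loss $5.7).
$47: below both → same outcome either way.
$74.7: inside the interval → strictly worse (loss $2.8).
Count: 4.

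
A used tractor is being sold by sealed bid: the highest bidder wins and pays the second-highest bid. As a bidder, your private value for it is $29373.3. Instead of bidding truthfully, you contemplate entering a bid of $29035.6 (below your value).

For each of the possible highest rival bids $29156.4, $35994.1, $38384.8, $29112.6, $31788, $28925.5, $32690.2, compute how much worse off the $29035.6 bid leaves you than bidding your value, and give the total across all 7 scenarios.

$477.6

The deviation costs you only when the competing bid falls strictly between $29035.6 and $29373.3; elsewhere both bids give the same outcome.
$29156.4: truthful payoff $216.9, deviation payoff $0 → loss $216.9.
$35994.1: outcomes coincide → loss $0.
$38384.8: outcomes coincide → loss $0.
$29112.6: truthful payoff $260.7, deviation payoff $0 → loss $260.7.
$31788: outcomes coincide → loss $0.
$28925.5: outcomes coincide → loss $0.
$32690.2: outcomes coincide → loss $0.
Total loss = $216.9 + $260.7 = $477.6.
In a second-price auction your bid sets only whether you win, not what you pay, so bidding your true value is weakly dominant.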